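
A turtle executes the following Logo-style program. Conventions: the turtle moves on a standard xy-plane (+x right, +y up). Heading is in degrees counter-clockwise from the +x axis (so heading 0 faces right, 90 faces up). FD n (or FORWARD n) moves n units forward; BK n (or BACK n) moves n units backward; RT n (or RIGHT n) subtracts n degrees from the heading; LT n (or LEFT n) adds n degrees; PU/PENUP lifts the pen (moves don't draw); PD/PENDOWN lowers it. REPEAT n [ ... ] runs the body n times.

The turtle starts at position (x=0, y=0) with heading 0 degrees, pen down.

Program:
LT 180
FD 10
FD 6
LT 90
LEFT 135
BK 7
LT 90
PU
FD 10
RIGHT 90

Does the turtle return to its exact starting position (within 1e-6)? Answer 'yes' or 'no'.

Answer: no

Derivation:
Executing turtle program step by step:
Start: pos=(0,0), heading=0, pen down
LT 180: heading 0 -> 180
FD 10: (0,0) -> (-10,0) [heading=180, draw]
FD 6: (-10,0) -> (-16,0) [heading=180, draw]
LT 90: heading 180 -> 270
LT 135: heading 270 -> 45
BK 7: (-16,0) -> (-20.95,-4.95) [heading=45, draw]
LT 90: heading 45 -> 135
PU: pen up
FD 10: (-20.95,-4.95) -> (-28.021,2.121) [heading=135, move]
RT 90: heading 135 -> 45
Final: pos=(-28.021,2.121), heading=45, 3 segment(s) drawn

Start position: (0, 0)
Final position: (-28.021, 2.121)
Distance = 28.101; >= 1e-6 -> NOT closed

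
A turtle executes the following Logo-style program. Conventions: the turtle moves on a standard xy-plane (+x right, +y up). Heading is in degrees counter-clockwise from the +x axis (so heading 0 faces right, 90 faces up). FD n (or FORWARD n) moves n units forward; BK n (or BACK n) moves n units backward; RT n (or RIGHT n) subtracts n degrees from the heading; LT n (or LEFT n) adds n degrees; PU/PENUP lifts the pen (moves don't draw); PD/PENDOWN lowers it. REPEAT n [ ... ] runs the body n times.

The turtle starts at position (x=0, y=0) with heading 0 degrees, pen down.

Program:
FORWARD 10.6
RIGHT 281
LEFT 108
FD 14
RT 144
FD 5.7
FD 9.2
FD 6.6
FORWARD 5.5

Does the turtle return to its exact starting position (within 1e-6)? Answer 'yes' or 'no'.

Executing turtle program step by step:
Start: pos=(0,0), heading=0, pen down
FD 10.6: (0,0) -> (10.6,0) [heading=0, draw]
RT 281: heading 0 -> 79
LT 108: heading 79 -> 187
FD 14: (10.6,0) -> (-3.296,-1.706) [heading=187, draw]
RT 144: heading 187 -> 43
FD 5.7: (-3.296,-1.706) -> (0.873,2.181) [heading=43, draw]
FD 9.2: (0.873,2.181) -> (7.602,8.456) [heading=43, draw]
FD 6.6: (7.602,8.456) -> (12.428,12.957) [heading=43, draw]
FD 5.5: (12.428,12.957) -> (16.451,16.708) [heading=43, draw]
Final: pos=(16.451,16.708), heading=43, 6 segment(s) drawn

Start position: (0, 0)
Final position: (16.451, 16.708)
Distance = 23.447; >= 1e-6 -> NOT closed

Answer: no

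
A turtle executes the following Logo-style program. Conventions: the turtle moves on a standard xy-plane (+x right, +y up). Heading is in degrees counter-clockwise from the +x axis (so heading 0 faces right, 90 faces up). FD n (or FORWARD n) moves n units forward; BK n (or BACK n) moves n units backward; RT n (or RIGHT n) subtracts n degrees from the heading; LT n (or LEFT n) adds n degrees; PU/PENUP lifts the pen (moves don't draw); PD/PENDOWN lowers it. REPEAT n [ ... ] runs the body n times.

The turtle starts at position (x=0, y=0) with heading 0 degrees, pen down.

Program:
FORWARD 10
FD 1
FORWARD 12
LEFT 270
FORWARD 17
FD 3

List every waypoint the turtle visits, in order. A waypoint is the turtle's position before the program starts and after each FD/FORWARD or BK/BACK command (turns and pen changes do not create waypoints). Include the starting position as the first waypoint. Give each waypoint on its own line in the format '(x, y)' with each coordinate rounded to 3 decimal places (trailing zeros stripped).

Answer: (0, 0)
(10, 0)
(11, 0)
(23, 0)
(23, -17)
(23, -20)

Derivation:
Executing turtle program step by step:
Start: pos=(0,0), heading=0, pen down
FD 10: (0,0) -> (10,0) [heading=0, draw]
FD 1: (10,0) -> (11,0) [heading=0, draw]
FD 12: (11,0) -> (23,0) [heading=0, draw]
LT 270: heading 0 -> 270
FD 17: (23,0) -> (23,-17) [heading=270, draw]
FD 3: (23,-17) -> (23,-20) [heading=270, draw]
Final: pos=(23,-20), heading=270, 5 segment(s) drawn
Waypoints (6 total):
(0, 0)
(10, 0)
(11, 0)
(23, 0)
(23, -17)
(23, -20)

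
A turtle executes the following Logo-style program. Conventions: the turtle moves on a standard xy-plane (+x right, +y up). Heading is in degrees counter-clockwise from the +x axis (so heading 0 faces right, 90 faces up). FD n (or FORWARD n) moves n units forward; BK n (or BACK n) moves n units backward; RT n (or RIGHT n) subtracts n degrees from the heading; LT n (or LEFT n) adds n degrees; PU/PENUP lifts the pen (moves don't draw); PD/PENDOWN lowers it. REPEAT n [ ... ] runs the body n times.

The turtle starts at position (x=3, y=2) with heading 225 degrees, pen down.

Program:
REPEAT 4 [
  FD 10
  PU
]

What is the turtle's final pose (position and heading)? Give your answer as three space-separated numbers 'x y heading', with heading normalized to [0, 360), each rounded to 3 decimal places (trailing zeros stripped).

Answer: -25.284 -26.284 225

Derivation:
Executing turtle program step by step:
Start: pos=(3,2), heading=225, pen down
REPEAT 4 [
  -- iteration 1/4 --
  FD 10: (3,2) -> (-4.071,-5.071) [heading=225, draw]
  PU: pen up
  -- iteration 2/4 --
  FD 10: (-4.071,-5.071) -> (-11.142,-12.142) [heading=225, move]
  PU: pen up
  -- iteration 3/4 --
  FD 10: (-11.142,-12.142) -> (-18.213,-19.213) [heading=225, move]
  PU: pen up
  -- iteration 4/4 --
  FD 10: (-18.213,-19.213) -> (-25.284,-26.284) [heading=225, move]
  PU: pen up
]
Final: pos=(-25.284,-26.284), heading=225, 1 segment(s) drawn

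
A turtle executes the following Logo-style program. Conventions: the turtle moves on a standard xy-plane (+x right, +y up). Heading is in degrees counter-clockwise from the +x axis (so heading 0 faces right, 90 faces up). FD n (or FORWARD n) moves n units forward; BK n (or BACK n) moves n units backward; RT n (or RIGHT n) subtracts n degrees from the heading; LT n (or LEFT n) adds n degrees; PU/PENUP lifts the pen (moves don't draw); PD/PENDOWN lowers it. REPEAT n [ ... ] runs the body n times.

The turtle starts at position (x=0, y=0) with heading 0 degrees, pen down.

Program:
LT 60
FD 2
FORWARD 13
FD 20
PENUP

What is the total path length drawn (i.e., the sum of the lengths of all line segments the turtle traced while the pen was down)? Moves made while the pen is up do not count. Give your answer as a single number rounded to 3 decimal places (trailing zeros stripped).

Answer: 35

Derivation:
Executing turtle program step by step:
Start: pos=(0,0), heading=0, pen down
LT 60: heading 0 -> 60
FD 2: (0,0) -> (1,1.732) [heading=60, draw]
FD 13: (1,1.732) -> (7.5,12.99) [heading=60, draw]
FD 20: (7.5,12.99) -> (17.5,30.311) [heading=60, draw]
PU: pen up
Final: pos=(17.5,30.311), heading=60, 3 segment(s) drawn

Segment lengths:
  seg 1: (0,0) -> (1,1.732), length = 2
  seg 2: (1,1.732) -> (7.5,12.99), length = 13
  seg 3: (7.5,12.99) -> (17.5,30.311), length = 20
Total = 35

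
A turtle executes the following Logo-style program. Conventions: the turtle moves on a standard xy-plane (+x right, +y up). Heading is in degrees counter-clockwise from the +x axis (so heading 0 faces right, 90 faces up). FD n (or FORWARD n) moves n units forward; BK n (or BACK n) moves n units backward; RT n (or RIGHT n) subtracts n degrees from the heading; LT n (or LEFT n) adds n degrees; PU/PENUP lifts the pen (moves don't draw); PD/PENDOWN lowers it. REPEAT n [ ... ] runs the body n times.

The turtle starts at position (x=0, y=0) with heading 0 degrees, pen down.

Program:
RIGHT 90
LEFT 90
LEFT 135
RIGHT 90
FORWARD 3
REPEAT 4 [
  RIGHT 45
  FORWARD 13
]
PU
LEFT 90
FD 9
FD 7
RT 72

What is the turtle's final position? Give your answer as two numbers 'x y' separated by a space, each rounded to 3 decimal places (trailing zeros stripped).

Answer: 26.435 -40.577

Derivation:
Executing turtle program step by step:
Start: pos=(0,0), heading=0, pen down
RT 90: heading 0 -> 270
LT 90: heading 270 -> 0
LT 135: heading 0 -> 135
RT 90: heading 135 -> 45
FD 3: (0,0) -> (2.121,2.121) [heading=45, draw]
REPEAT 4 [
  -- iteration 1/4 --
  RT 45: heading 45 -> 0
  FD 13: (2.121,2.121) -> (15.121,2.121) [heading=0, draw]
  -- iteration 2/4 --
  RT 45: heading 0 -> 315
  FD 13: (15.121,2.121) -> (24.314,-7.071) [heading=315, draw]
  -- iteration 3/4 --
  RT 45: heading 315 -> 270
  FD 13: (24.314,-7.071) -> (24.314,-20.071) [heading=270, draw]
  -- iteration 4/4 --
  RT 45: heading 270 -> 225
  FD 13: (24.314,-20.071) -> (15.121,-29.263) [heading=225, draw]
]
PU: pen up
LT 90: heading 225 -> 315
FD 9: (15.121,-29.263) -> (21.485,-35.627) [heading=315, move]
FD 7: (21.485,-35.627) -> (26.435,-40.577) [heading=315, move]
RT 72: heading 315 -> 243
Final: pos=(26.435,-40.577), heading=243, 5 segment(s) drawn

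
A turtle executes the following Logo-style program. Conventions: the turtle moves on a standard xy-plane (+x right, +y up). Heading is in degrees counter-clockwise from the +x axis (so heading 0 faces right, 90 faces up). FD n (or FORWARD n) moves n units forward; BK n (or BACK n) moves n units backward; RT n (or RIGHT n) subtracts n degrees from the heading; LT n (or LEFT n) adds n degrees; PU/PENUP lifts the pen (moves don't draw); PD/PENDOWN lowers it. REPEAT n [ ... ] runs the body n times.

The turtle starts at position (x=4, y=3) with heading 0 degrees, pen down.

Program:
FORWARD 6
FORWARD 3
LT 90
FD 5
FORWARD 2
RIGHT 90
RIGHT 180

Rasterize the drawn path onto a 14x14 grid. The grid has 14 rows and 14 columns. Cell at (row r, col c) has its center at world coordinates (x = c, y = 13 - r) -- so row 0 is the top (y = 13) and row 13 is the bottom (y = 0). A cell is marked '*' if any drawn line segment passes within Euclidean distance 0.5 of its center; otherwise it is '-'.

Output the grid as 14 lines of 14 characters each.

Segment 0: (4,3) -> (10,3)
Segment 1: (10,3) -> (13,3)
Segment 2: (13,3) -> (13,8)
Segment 3: (13,8) -> (13,10)

Answer: --------------
--------------
--------------
-------------*
-------------*
-------------*
-------------*
-------------*
-------------*
-------------*
----**********
--------------
--------------
--------------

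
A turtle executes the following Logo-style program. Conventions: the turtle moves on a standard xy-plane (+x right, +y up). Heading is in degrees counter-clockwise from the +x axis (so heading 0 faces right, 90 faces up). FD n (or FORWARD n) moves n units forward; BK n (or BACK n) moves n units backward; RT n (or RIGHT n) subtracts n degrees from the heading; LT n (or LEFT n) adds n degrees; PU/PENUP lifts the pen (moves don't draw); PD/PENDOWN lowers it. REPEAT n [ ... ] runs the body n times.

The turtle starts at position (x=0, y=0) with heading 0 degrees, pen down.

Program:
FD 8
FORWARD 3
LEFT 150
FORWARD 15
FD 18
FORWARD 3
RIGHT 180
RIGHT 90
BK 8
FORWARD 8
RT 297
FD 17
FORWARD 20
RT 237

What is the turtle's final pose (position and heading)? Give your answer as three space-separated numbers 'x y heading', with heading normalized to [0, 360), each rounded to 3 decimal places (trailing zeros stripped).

Answer: -0.025 -13.031 66

Derivation:
Executing turtle program step by step:
Start: pos=(0,0), heading=0, pen down
FD 8: (0,0) -> (8,0) [heading=0, draw]
FD 3: (8,0) -> (11,0) [heading=0, draw]
LT 150: heading 0 -> 150
FD 15: (11,0) -> (-1.99,7.5) [heading=150, draw]
FD 18: (-1.99,7.5) -> (-17.579,16.5) [heading=150, draw]
FD 3: (-17.579,16.5) -> (-20.177,18) [heading=150, draw]
RT 180: heading 150 -> 330
RT 90: heading 330 -> 240
BK 8: (-20.177,18) -> (-16.177,24.928) [heading=240, draw]
FD 8: (-16.177,24.928) -> (-20.177,18) [heading=240, draw]
RT 297: heading 240 -> 303
FD 17: (-20.177,18) -> (-10.918,3.743) [heading=303, draw]
FD 20: (-10.918,3.743) -> (-0.025,-13.031) [heading=303, draw]
RT 237: heading 303 -> 66
Final: pos=(-0.025,-13.031), heading=66, 9 segment(s) drawn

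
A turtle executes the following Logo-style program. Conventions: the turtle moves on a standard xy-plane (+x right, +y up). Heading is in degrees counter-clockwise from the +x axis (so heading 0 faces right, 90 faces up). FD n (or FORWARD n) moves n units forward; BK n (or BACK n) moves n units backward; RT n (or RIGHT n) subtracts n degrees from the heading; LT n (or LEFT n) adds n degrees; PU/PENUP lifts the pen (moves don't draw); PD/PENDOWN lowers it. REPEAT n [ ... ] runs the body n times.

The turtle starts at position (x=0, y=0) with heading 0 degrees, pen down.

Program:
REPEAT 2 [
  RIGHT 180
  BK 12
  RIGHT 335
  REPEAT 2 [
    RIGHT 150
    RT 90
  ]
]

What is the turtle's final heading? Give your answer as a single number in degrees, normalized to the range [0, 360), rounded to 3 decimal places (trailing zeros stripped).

Executing turtle program step by step:
Start: pos=(0,0), heading=0, pen down
REPEAT 2 [
  -- iteration 1/2 --
  RT 180: heading 0 -> 180
  BK 12: (0,0) -> (12,0) [heading=180, draw]
  RT 335: heading 180 -> 205
  REPEAT 2 [
    -- iteration 1/2 --
    RT 150: heading 205 -> 55
    RT 90: heading 55 -> 325
    -- iteration 2/2 --
    RT 150: heading 325 -> 175
    RT 90: heading 175 -> 85
  ]
  -- iteration 2/2 --
  RT 180: heading 85 -> 265
  BK 12: (12,0) -> (13.046,11.954) [heading=265, draw]
  RT 335: heading 265 -> 290
  REPEAT 2 [
    -- iteration 1/2 --
    RT 150: heading 290 -> 140
    RT 90: heading 140 -> 50
    -- iteration 2/2 --
    RT 150: heading 50 -> 260
    RT 90: heading 260 -> 170
  ]
]
Final: pos=(13.046,11.954), heading=170, 2 segment(s) drawn

Answer: 170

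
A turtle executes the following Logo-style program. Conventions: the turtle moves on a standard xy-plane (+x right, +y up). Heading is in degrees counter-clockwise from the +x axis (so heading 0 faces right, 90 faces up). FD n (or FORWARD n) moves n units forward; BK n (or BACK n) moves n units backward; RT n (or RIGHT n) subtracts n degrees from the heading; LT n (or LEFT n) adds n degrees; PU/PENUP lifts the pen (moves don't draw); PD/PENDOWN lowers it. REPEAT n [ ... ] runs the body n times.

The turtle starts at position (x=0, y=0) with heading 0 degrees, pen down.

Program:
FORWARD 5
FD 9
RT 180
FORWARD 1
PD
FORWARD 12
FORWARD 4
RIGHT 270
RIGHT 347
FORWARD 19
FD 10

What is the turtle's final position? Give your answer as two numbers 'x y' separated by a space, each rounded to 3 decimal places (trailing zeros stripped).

Answer: 3.524 -28.257

Derivation:
Executing turtle program step by step:
Start: pos=(0,0), heading=0, pen down
FD 5: (0,0) -> (5,0) [heading=0, draw]
FD 9: (5,0) -> (14,0) [heading=0, draw]
RT 180: heading 0 -> 180
FD 1: (14,0) -> (13,0) [heading=180, draw]
PD: pen down
FD 12: (13,0) -> (1,0) [heading=180, draw]
FD 4: (1,0) -> (-3,0) [heading=180, draw]
RT 270: heading 180 -> 270
RT 347: heading 270 -> 283
FD 19: (-3,0) -> (1.274,-18.513) [heading=283, draw]
FD 10: (1.274,-18.513) -> (3.524,-28.257) [heading=283, draw]
Final: pos=(3.524,-28.257), heading=283, 7 segment(s) drawn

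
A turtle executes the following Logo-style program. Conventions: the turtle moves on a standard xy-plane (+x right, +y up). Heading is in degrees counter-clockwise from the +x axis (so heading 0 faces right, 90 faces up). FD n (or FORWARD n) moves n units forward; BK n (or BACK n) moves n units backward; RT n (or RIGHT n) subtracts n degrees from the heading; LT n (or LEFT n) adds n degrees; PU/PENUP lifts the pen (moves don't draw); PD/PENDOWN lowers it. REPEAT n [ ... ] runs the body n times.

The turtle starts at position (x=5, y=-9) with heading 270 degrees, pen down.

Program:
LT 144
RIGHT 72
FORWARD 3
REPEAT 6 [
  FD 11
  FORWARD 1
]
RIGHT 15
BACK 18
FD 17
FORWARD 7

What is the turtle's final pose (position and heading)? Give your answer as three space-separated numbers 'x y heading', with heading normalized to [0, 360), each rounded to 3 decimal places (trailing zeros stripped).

Answer: 81.361 -35.444 327

Derivation:
Executing turtle program step by step:
Start: pos=(5,-9), heading=270, pen down
LT 144: heading 270 -> 54
RT 72: heading 54 -> 342
FD 3: (5,-9) -> (7.853,-9.927) [heading=342, draw]
REPEAT 6 [
  -- iteration 1/6 --
  FD 11: (7.853,-9.927) -> (18.315,-13.326) [heading=342, draw]
  FD 1: (18.315,-13.326) -> (19.266,-13.635) [heading=342, draw]
  -- iteration 2/6 --
  FD 11: (19.266,-13.635) -> (29.727,-17.034) [heading=342, draw]
  FD 1: (29.727,-17.034) -> (30.679,-17.343) [heading=342, draw]
  -- iteration 3/6 --
  FD 11: (30.679,-17.343) -> (41.14,-20.743) [heading=342, draw]
  FD 1: (41.14,-20.743) -> (42.091,-21.052) [heading=342, draw]
  -- iteration 4/6 --
  FD 11: (42.091,-21.052) -> (52.553,-24.451) [heading=342, draw]
  FD 1: (52.553,-24.451) -> (53.504,-24.76) [heading=342, draw]
  -- iteration 5/6 --
  FD 11: (53.504,-24.76) -> (63.966,-28.159) [heading=342, draw]
  FD 1: (63.966,-28.159) -> (64.917,-28.468) [heading=342, draw]
  -- iteration 6/6 --
  FD 11: (64.917,-28.468) -> (75.378,-31.867) [heading=342, draw]
  FD 1: (75.378,-31.867) -> (76.329,-32.176) [heading=342, draw]
]
RT 15: heading 342 -> 327
BK 18: (76.329,-32.176) -> (61.233,-22.373) [heading=327, draw]
FD 17: (61.233,-22.373) -> (75.491,-31.632) [heading=327, draw]
FD 7: (75.491,-31.632) -> (81.361,-35.444) [heading=327, draw]
Final: pos=(81.361,-35.444), heading=327, 16 segment(s) drawn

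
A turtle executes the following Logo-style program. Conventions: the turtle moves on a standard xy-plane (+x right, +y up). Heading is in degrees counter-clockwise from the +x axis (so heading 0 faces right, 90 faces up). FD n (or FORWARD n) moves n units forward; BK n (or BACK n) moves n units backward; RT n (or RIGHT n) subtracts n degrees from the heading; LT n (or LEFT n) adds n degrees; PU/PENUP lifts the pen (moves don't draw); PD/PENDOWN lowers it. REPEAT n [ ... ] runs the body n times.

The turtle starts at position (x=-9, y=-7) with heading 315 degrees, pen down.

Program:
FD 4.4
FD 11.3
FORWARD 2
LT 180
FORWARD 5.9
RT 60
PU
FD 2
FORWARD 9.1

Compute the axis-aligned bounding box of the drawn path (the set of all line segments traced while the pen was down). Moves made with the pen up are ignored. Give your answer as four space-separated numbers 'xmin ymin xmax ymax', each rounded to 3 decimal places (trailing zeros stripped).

Executing turtle program step by step:
Start: pos=(-9,-7), heading=315, pen down
FD 4.4: (-9,-7) -> (-5.889,-10.111) [heading=315, draw]
FD 11.3: (-5.889,-10.111) -> (2.102,-18.102) [heading=315, draw]
FD 2: (2.102,-18.102) -> (3.516,-19.516) [heading=315, draw]
LT 180: heading 315 -> 135
FD 5.9: (3.516,-19.516) -> (-0.656,-15.344) [heading=135, draw]
RT 60: heading 135 -> 75
PU: pen up
FD 2: (-0.656,-15.344) -> (-0.139,-13.412) [heading=75, move]
FD 9.1: (-0.139,-13.412) -> (2.217,-4.622) [heading=75, move]
Final: pos=(2.217,-4.622), heading=75, 4 segment(s) drawn

Segment endpoints: x in {-9, -5.889, -0.656, 2.102, 3.516}, y in {-19.516, -18.102, -15.344, -10.111, -7}
xmin=-9, ymin=-19.516, xmax=3.516, ymax=-7

Answer: -9 -19.516 3.516 -7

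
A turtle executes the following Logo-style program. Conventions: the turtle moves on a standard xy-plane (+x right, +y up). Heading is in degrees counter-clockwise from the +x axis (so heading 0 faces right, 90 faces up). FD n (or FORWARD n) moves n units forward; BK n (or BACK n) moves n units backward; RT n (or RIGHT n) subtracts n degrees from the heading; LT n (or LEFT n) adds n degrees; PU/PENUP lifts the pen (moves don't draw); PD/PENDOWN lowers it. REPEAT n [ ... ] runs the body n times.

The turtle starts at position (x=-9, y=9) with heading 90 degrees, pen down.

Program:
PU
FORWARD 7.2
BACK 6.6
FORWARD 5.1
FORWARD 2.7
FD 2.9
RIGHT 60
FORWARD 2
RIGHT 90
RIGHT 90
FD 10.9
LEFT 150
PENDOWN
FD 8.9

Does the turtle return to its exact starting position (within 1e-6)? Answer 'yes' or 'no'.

Answer: no

Derivation:
Executing turtle program step by step:
Start: pos=(-9,9), heading=90, pen down
PU: pen up
FD 7.2: (-9,9) -> (-9,16.2) [heading=90, move]
BK 6.6: (-9,16.2) -> (-9,9.6) [heading=90, move]
FD 5.1: (-9,9.6) -> (-9,14.7) [heading=90, move]
FD 2.7: (-9,14.7) -> (-9,17.4) [heading=90, move]
FD 2.9: (-9,17.4) -> (-9,20.3) [heading=90, move]
RT 60: heading 90 -> 30
FD 2: (-9,20.3) -> (-7.268,21.3) [heading=30, move]
RT 90: heading 30 -> 300
RT 90: heading 300 -> 210
FD 10.9: (-7.268,21.3) -> (-16.708,15.85) [heading=210, move]
LT 150: heading 210 -> 0
PD: pen down
FD 8.9: (-16.708,15.85) -> (-7.808,15.85) [heading=0, draw]
Final: pos=(-7.808,15.85), heading=0, 1 segment(s) drawn

Start position: (-9, 9)
Final position: (-7.808, 15.85)
Distance = 6.953; >= 1e-6 -> NOT closed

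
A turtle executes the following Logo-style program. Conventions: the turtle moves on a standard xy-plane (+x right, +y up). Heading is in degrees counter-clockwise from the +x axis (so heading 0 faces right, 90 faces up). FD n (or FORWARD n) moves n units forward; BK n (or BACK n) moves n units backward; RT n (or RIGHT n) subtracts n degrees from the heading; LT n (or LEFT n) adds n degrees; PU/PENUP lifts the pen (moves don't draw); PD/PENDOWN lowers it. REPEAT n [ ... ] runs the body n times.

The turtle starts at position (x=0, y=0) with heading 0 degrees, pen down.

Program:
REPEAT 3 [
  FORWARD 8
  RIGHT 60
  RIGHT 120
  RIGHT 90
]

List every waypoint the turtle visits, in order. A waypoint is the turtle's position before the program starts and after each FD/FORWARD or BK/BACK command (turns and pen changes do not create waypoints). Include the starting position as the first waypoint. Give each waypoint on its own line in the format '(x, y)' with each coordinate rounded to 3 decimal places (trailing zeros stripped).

Executing turtle program step by step:
Start: pos=(0,0), heading=0, pen down
REPEAT 3 [
  -- iteration 1/3 --
  FD 8: (0,0) -> (8,0) [heading=0, draw]
  RT 60: heading 0 -> 300
  RT 120: heading 300 -> 180
  RT 90: heading 180 -> 90
  -- iteration 2/3 --
  FD 8: (8,0) -> (8,8) [heading=90, draw]
  RT 60: heading 90 -> 30
  RT 120: heading 30 -> 270
  RT 90: heading 270 -> 180
  -- iteration 3/3 --
  FD 8: (8,8) -> (0,8) [heading=180, draw]
  RT 60: heading 180 -> 120
  RT 120: heading 120 -> 0
  RT 90: heading 0 -> 270
]
Final: pos=(0,8), heading=270, 3 segment(s) drawn
Waypoints (4 total):
(0, 0)
(8, 0)
(8, 8)
(0, 8)

Answer: (0, 0)
(8, 0)
(8, 8)
(0, 8)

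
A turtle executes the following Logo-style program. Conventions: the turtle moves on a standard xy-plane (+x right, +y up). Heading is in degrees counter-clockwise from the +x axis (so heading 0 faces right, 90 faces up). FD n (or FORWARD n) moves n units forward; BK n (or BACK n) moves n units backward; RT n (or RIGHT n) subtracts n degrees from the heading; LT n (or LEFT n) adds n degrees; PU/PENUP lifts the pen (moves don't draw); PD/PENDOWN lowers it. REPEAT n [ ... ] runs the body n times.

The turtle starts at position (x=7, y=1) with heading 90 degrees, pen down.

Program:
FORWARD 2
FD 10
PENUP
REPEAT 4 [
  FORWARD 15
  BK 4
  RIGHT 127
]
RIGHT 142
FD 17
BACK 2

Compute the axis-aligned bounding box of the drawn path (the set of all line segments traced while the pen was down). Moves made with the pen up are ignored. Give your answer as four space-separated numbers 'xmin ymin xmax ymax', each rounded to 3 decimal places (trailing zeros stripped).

Answer: 7 1 7 13

Derivation:
Executing turtle program step by step:
Start: pos=(7,1), heading=90, pen down
FD 2: (7,1) -> (7,3) [heading=90, draw]
FD 10: (7,3) -> (7,13) [heading=90, draw]
PU: pen up
REPEAT 4 [
  -- iteration 1/4 --
  FD 15: (7,13) -> (7,28) [heading=90, move]
  BK 4: (7,28) -> (7,24) [heading=90, move]
  RT 127: heading 90 -> 323
  -- iteration 2/4 --
  FD 15: (7,24) -> (18.98,14.973) [heading=323, move]
  BK 4: (18.98,14.973) -> (15.785,17.38) [heading=323, move]
  RT 127: heading 323 -> 196
  -- iteration 3/4 --
  FD 15: (15.785,17.38) -> (1.366,13.245) [heading=196, move]
  BK 4: (1.366,13.245) -> (5.211,14.348) [heading=196, move]
  RT 127: heading 196 -> 69
  -- iteration 4/4 --
  FD 15: (5.211,14.348) -> (10.587,28.352) [heading=69, move]
  BK 4: (10.587,28.352) -> (9.153,24.617) [heading=69, move]
  RT 127: heading 69 -> 302
]
RT 142: heading 302 -> 160
FD 17: (9.153,24.617) -> (-6.822,30.432) [heading=160, move]
BK 2: (-6.822,30.432) -> (-4.942,29.748) [heading=160, move]
Final: pos=(-4.942,29.748), heading=160, 2 segment(s) drawn

Segment endpoints: x in {7, 7}, y in {1, 3, 13}
xmin=7, ymin=1, xmax=7, ymax=13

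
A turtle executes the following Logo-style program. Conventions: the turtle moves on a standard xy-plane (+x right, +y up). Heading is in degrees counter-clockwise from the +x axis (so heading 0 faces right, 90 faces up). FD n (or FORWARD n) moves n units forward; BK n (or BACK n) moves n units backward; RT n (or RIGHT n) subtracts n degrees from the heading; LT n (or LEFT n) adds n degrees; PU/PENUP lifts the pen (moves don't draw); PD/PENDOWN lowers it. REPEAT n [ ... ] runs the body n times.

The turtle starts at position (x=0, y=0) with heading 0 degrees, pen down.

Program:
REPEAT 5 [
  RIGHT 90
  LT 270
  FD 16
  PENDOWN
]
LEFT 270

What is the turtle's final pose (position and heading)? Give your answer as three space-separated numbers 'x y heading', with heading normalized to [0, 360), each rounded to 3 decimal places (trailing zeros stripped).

Executing turtle program step by step:
Start: pos=(0,0), heading=0, pen down
REPEAT 5 [
  -- iteration 1/5 --
  RT 90: heading 0 -> 270
  LT 270: heading 270 -> 180
  FD 16: (0,0) -> (-16,0) [heading=180, draw]
  PD: pen down
  -- iteration 2/5 --
  RT 90: heading 180 -> 90
  LT 270: heading 90 -> 0
  FD 16: (-16,0) -> (0,0) [heading=0, draw]
  PD: pen down
  -- iteration 3/5 --
  RT 90: heading 0 -> 270
  LT 270: heading 270 -> 180
  FD 16: (0,0) -> (-16,0) [heading=180, draw]
  PD: pen down
  -- iteration 4/5 --
  RT 90: heading 180 -> 90
  LT 270: heading 90 -> 0
  FD 16: (-16,0) -> (0,0) [heading=0, draw]
  PD: pen down
  -- iteration 5/5 --
  RT 90: heading 0 -> 270
  LT 270: heading 270 -> 180
  FD 16: (0,0) -> (-16,0) [heading=180, draw]
  PD: pen down
]
LT 270: heading 180 -> 90
Final: pos=(-16,0), heading=90, 5 segment(s) drawn

Answer: -16 0 90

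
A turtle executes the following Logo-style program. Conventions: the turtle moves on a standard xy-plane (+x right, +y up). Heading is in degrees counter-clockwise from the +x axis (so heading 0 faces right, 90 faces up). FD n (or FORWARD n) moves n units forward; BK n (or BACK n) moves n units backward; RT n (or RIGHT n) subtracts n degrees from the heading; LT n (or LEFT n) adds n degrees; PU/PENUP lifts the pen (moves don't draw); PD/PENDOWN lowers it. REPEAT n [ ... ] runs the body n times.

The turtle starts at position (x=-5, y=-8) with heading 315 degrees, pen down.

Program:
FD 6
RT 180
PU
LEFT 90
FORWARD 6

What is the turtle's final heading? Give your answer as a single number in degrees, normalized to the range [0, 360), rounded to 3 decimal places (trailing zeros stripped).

Answer: 225

Derivation:
Executing turtle program step by step:
Start: pos=(-5,-8), heading=315, pen down
FD 6: (-5,-8) -> (-0.757,-12.243) [heading=315, draw]
RT 180: heading 315 -> 135
PU: pen up
LT 90: heading 135 -> 225
FD 6: (-0.757,-12.243) -> (-5,-16.485) [heading=225, move]
Final: pos=(-5,-16.485), heading=225, 1 segment(s) drawn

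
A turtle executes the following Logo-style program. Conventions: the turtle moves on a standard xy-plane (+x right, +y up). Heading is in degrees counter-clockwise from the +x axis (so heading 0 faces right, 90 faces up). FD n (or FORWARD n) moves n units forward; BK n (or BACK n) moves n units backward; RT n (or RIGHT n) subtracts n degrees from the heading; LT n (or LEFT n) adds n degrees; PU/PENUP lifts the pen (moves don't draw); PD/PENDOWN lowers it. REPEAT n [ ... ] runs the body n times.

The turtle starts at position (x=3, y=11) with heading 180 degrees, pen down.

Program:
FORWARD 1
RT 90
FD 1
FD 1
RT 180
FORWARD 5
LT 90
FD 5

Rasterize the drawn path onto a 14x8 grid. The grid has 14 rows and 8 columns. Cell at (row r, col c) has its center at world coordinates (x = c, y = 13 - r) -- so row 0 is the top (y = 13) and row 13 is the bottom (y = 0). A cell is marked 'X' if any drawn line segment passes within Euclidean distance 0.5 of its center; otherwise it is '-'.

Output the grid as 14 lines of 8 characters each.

Answer: --X-----
--X-----
--XX----
--X-----
--X-----
--XXXXXX
--------
--------
--------
--------
--------
--------
--------
--------

Derivation:
Segment 0: (3,11) -> (2,11)
Segment 1: (2,11) -> (2,12)
Segment 2: (2,12) -> (2,13)
Segment 3: (2,13) -> (2,8)
Segment 4: (2,8) -> (7,8)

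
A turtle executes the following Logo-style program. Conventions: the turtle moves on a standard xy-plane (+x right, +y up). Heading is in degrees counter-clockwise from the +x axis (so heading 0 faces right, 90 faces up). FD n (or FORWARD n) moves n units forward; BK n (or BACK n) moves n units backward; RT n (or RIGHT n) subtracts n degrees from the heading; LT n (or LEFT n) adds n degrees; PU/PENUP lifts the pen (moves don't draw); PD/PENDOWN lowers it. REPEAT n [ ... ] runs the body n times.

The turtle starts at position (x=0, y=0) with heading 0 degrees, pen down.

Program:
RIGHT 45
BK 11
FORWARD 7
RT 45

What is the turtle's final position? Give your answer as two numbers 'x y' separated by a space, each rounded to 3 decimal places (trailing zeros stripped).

Answer: -2.828 2.828

Derivation:
Executing turtle program step by step:
Start: pos=(0,0), heading=0, pen down
RT 45: heading 0 -> 315
BK 11: (0,0) -> (-7.778,7.778) [heading=315, draw]
FD 7: (-7.778,7.778) -> (-2.828,2.828) [heading=315, draw]
RT 45: heading 315 -> 270
Final: pos=(-2.828,2.828), heading=270, 2 segment(s) drawn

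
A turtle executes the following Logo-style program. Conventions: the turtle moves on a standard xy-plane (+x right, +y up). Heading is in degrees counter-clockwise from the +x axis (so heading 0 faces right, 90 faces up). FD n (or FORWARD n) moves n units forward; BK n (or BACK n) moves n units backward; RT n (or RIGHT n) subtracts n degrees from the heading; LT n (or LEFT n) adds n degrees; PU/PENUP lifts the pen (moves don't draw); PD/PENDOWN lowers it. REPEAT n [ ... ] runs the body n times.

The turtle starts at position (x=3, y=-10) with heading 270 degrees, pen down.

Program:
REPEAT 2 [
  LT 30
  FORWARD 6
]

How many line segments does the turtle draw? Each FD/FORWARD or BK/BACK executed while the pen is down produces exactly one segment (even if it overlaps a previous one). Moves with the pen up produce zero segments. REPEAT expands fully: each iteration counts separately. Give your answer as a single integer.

Executing turtle program step by step:
Start: pos=(3,-10), heading=270, pen down
REPEAT 2 [
  -- iteration 1/2 --
  LT 30: heading 270 -> 300
  FD 6: (3,-10) -> (6,-15.196) [heading=300, draw]
  -- iteration 2/2 --
  LT 30: heading 300 -> 330
  FD 6: (6,-15.196) -> (11.196,-18.196) [heading=330, draw]
]
Final: pos=(11.196,-18.196), heading=330, 2 segment(s) drawn
Segments drawn: 2

Answer: 2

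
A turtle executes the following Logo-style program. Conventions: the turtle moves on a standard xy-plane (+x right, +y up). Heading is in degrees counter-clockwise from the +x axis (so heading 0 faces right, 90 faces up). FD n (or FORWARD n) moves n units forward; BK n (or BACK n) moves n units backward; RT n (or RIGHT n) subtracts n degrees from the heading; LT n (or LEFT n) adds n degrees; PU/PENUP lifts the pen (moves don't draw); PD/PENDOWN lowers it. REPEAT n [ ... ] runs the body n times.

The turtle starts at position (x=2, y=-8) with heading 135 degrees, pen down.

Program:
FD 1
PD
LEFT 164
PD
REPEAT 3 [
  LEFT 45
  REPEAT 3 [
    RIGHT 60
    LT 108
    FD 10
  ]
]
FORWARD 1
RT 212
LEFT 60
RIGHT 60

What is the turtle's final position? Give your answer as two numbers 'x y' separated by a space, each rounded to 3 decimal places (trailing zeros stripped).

Answer: 0.862 16.07

Derivation:
Executing turtle program step by step:
Start: pos=(2,-8), heading=135, pen down
FD 1: (2,-8) -> (1.293,-7.293) [heading=135, draw]
PD: pen down
LT 164: heading 135 -> 299
PD: pen down
REPEAT 3 [
  -- iteration 1/3 --
  LT 45: heading 299 -> 344
  REPEAT 3 [
    -- iteration 1/3 --
    RT 60: heading 344 -> 284
    LT 108: heading 284 -> 32
    FD 10: (1.293,-7.293) -> (9.773,-1.994) [heading=32, draw]
    -- iteration 2/3 --
    RT 60: heading 32 -> 332
    LT 108: heading 332 -> 80
    FD 10: (9.773,-1.994) -> (11.51,7.854) [heading=80, draw]
    -- iteration 3/3 --
    RT 60: heading 80 -> 20
    LT 108: heading 20 -> 128
    FD 10: (11.51,7.854) -> (5.353,15.734) [heading=128, draw]
  ]
  -- iteration 2/3 --
  LT 45: heading 128 -> 173
  REPEAT 3 [
    -- iteration 1/3 --
    RT 60: heading 173 -> 113
    LT 108: heading 113 -> 221
    FD 10: (5.353,15.734) -> (-2.194,9.174) [heading=221, draw]
    -- iteration 2/3 --
    RT 60: heading 221 -> 161
    LT 108: heading 161 -> 269
    FD 10: (-2.194,9.174) -> (-2.368,-0.825) [heading=269, draw]
    -- iteration 3/3 --
    RT 60: heading 269 -> 209
    LT 108: heading 209 -> 317
    FD 10: (-2.368,-0.825) -> (4.945,-7.645) [heading=317, draw]
  ]
  -- iteration 3/3 --
  LT 45: heading 317 -> 2
  REPEAT 3 [
    -- iteration 1/3 --
    RT 60: heading 2 -> 302
    LT 108: heading 302 -> 50
    FD 10: (4.945,-7.645) -> (11.373,0.016) [heading=50, draw]
    -- iteration 2/3 --
    RT 60: heading 50 -> 350
    LT 108: heading 350 -> 98
    FD 10: (11.373,0.016) -> (9.981,9.919) [heading=98, draw]
    -- iteration 3/3 --
    RT 60: heading 98 -> 38
    LT 108: heading 38 -> 146
    FD 10: (9.981,9.919) -> (1.691,15.51) [heading=146, draw]
  ]
]
FD 1: (1.691,15.51) -> (0.862,16.07) [heading=146, draw]
RT 212: heading 146 -> 294
LT 60: heading 294 -> 354
RT 60: heading 354 -> 294
Final: pos=(0.862,16.07), heading=294, 11 segment(s) drawn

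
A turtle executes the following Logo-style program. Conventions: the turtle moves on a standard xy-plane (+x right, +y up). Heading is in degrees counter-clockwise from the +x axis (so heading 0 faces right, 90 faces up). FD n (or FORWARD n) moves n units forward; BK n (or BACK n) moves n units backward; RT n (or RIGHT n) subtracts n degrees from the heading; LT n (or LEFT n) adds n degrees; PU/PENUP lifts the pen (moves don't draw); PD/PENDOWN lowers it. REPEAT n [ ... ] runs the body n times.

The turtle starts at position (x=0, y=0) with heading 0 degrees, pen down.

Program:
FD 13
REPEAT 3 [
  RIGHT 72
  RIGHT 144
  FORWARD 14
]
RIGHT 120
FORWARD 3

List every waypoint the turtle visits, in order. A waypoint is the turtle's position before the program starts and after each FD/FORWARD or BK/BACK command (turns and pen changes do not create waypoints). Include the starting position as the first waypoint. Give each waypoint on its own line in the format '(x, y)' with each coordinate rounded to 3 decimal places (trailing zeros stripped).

Executing turtle program step by step:
Start: pos=(0,0), heading=0, pen down
FD 13: (0,0) -> (13,0) [heading=0, draw]
REPEAT 3 [
  -- iteration 1/3 --
  RT 72: heading 0 -> 288
  RT 144: heading 288 -> 144
  FD 14: (13,0) -> (1.674,8.229) [heading=144, draw]
  -- iteration 2/3 --
  RT 72: heading 144 -> 72
  RT 144: heading 72 -> 288
  FD 14: (1.674,8.229) -> (6,-5.086) [heading=288, draw]
  -- iteration 3/3 --
  RT 72: heading 288 -> 216
  RT 144: heading 216 -> 72
  FD 14: (6,-5.086) -> (10.326,8.229) [heading=72, draw]
]
RT 120: heading 72 -> 312
FD 3: (10.326,8.229) -> (12.334,6) [heading=312, draw]
Final: pos=(12.334,6), heading=312, 5 segment(s) drawn
Waypoints (6 total):
(0, 0)
(13, 0)
(1.674, 8.229)
(6, -5.086)
(10.326, 8.229)
(12.334, 6)

Answer: (0, 0)
(13, 0)
(1.674, 8.229)
(6, -5.086)
(10.326, 8.229)
(12.334, 6)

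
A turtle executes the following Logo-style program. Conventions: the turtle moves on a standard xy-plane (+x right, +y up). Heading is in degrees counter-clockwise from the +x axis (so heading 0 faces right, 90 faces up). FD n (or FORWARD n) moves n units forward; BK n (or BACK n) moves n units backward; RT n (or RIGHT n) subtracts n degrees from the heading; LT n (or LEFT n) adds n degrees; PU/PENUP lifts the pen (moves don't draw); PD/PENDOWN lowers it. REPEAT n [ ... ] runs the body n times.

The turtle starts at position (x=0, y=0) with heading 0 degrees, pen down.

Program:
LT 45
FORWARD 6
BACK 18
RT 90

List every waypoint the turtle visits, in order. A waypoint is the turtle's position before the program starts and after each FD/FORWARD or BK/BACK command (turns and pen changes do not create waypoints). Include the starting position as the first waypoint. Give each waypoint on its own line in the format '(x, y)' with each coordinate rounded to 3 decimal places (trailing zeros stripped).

Answer: (0, 0)
(4.243, 4.243)
(-8.485, -8.485)

Derivation:
Executing turtle program step by step:
Start: pos=(0,0), heading=0, pen down
LT 45: heading 0 -> 45
FD 6: (0,0) -> (4.243,4.243) [heading=45, draw]
BK 18: (4.243,4.243) -> (-8.485,-8.485) [heading=45, draw]
RT 90: heading 45 -> 315
Final: pos=(-8.485,-8.485), heading=315, 2 segment(s) drawn
Waypoints (3 total):
(0, 0)
(4.243, 4.243)
(-8.485, -8.485)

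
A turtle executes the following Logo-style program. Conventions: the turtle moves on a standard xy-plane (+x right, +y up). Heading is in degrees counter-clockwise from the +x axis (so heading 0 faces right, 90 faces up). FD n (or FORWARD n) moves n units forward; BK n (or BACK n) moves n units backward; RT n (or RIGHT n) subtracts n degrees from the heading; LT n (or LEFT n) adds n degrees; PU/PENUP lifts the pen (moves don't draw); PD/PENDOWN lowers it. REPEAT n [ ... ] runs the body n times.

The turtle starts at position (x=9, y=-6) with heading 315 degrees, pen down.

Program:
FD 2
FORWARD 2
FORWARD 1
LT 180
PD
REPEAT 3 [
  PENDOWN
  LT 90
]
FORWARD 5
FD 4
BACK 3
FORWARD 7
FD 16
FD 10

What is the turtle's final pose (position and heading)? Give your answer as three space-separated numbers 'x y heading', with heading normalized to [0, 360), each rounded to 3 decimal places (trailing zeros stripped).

Answer: 40.113 18.042 45

Derivation:
Executing turtle program step by step:
Start: pos=(9,-6), heading=315, pen down
FD 2: (9,-6) -> (10.414,-7.414) [heading=315, draw]
FD 2: (10.414,-7.414) -> (11.828,-8.828) [heading=315, draw]
FD 1: (11.828,-8.828) -> (12.536,-9.536) [heading=315, draw]
LT 180: heading 315 -> 135
PD: pen down
REPEAT 3 [
  -- iteration 1/3 --
  PD: pen down
  LT 90: heading 135 -> 225
  -- iteration 2/3 --
  PD: pen down
  LT 90: heading 225 -> 315
  -- iteration 3/3 --
  PD: pen down
  LT 90: heading 315 -> 45
]
FD 5: (12.536,-9.536) -> (16.071,-6) [heading=45, draw]
FD 4: (16.071,-6) -> (18.899,-3.172) [heading=45, draw]
BK 3: (18.899,-3.172) -> (16.778,-5.293) [heading=45, draw]
FD 7: (16.778,-5.293) -> (21.728,-0.343) [heading=45, draw]
FD 16: (21.728,-0.343) -> (33.042,10.971) [heading=45, draw]
FD 10: (33.042,10.971) -> (40.113,18.042) [heading=45, draw]
Final: pos=(40.113,18.042), heading=45, 9 segment(s) drawn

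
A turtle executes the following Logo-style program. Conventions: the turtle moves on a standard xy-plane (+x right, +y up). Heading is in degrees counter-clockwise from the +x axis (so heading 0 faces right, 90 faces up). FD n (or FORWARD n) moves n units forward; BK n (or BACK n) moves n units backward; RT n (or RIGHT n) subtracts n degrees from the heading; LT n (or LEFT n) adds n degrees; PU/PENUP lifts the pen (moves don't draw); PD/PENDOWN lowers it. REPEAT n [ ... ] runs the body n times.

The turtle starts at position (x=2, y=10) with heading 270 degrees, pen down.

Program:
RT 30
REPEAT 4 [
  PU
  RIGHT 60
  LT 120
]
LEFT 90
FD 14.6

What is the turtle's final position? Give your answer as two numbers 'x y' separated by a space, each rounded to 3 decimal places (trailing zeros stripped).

Answer: -10.644 2.7

Derivation:
Executing turtle program step by step:
Start: pos=(2,10), heading=270, pen down
RT 30: heading 270 -> 240
REPEAT 4 [
  -- iteration 1/4 --
  PU: pen up
  RT 60: heading 240 -> 180
  LT 120: heading 180 -> 300
  -- iteration 2/4 --
  PU: pen up
  RT 60: heading 300 -> 240
  LT 120: heading 240 -> 0
  -- iteration 3/4 --
  PU: pen up
  RT 60: heading 0 -> 300
  LT 120: heading 300 -> 60
  -- iteration 4/4 --
  PU: pen up
  RT 60: heading 60 -> 0
  LT 120: heading 0 -> 120
]
LT 90: heading 120 -> 210
FD 14.6: (2,10) -> (-10.644,2.7) [heading=210, move]
Final: pos=(-10.644,2.7), heading=210, 0 segment(s) drawn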